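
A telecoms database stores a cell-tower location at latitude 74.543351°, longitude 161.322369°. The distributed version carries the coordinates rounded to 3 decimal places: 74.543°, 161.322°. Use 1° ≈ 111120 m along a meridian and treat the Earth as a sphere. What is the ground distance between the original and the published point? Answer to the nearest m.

Δlat = 74.543351 − 74.543 = +0.000351°; Δlon = 161.322369 − 161.322 = +0.000369°.
North–south shift: 0.000351 × 111120 = 39.0031 m.
East–west at this latitude: 0.000369° × 111120 × cos 74.543° ≈ 0.000369 × 29615.2 = 10.928 m.
Distance: √(39.0031² + 10.928²) ≈ 40.5051 m.

41 m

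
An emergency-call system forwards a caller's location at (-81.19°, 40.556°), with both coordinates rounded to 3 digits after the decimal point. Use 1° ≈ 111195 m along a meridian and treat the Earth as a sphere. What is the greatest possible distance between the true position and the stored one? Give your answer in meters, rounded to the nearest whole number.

56 meters

Rounding to 3 decimal places leaves each coordinate within ±0.0005° of the true value.
N–S: 0.0005° × 111195 m/° = 55.5975 m.
East–west component at 81.19°: 0.0005° × 111195 × cos 81.19° ≈ 0.0005 × 17030.4 ≈ 8.51522 m.
The two errors are perpendicular, so the maximum displacement is √(55.5975² + 8.51522²) ≈ 56.2458 m.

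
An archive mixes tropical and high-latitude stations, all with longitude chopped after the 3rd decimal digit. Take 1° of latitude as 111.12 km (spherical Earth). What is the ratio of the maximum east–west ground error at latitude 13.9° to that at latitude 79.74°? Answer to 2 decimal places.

5.45

Truncating at 3 decimal places can drop up to a full unit in the last place, so the longitude may be off by as much as 0.001°.
Error at 13.9° = 0.001° × 111120 × cos 13.9° ≈ 111.12 × 0.9707 = 107.87 m.
Error at 79.74° = 0.001° × 111120 × cos 79.74° ≈ 111.12 × 0.1781 = 19.792 m.
The ratio reduces to cos 13.9° / cos 79.74° = 0.9707/0.1781 ≈ 5.4499.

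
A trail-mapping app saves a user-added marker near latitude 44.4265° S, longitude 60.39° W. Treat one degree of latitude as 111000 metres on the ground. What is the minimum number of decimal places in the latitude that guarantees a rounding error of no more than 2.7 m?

One degree of latitude covers 111000 m.
With N decimal places the half-ulp bound is 0.5·10⁻ᴺ°, or 0.5·10⁻ᴺ × 111000 m on the ground.
Setting 55500 × 10⁻ᴺ ≤ 2.7 gives 10ᴺ ≥ 2.056e+04, i.e. N ≥ 4.31.
So 5 decimal places suffice (0.555 m); 4 would allow up to 5.55 m.

5 decimal places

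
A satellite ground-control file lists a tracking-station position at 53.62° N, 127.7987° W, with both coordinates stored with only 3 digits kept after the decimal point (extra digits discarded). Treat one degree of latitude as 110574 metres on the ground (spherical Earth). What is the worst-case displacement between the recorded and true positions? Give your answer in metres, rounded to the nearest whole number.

129 metres

Truncating at 3 decimal places can drop up to a full unit in the last place, so each coordinate may be off by as much as 0.001°.
N–S: 0.001° × 110574 m/° = 110.574 m.
Longitude error → 0.001 × 110574 × cos 53.62° = 0.001 × 110574 × 0.5931 ≈ 65.5856 m.
Worst case both components are at the extreme and orthogonal: √(110.574² + 65.5856²) ≈ 128.562 m.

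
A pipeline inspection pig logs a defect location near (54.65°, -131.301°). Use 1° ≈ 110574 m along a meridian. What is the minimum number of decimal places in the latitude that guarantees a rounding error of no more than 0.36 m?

One degree of latitude covers 110574 m.
Rounding to N decimal places gives at most 0.5 × 10⁻ᴺ degrees of error, i.e. 0.5 × 10⁻ᴺ × 110574 m.
Setting 55287 × 10⁻ᴺ ≤ 0.36 gives 10ᴺ ≥ 1.536e+05, i.e. N ≥ 5.19.
N = 5 would give 0.553 m (too coarse); N = 6 gives 0.0553 m ≤ 0.36 m.

6 decimal places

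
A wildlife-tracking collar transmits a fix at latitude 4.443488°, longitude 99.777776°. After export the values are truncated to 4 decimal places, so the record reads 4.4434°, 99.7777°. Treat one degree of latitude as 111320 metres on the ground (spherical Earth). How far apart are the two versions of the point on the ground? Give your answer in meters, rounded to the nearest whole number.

13 meters

Δlat = 4.443488 − 4.4434 = +0.000088°; Δlon = 99.777776 − 99.7777 = +0.000076°.
North–south shift: 0.000088 × 111320 = 9.79616 m.
E–W at 4.4434°: 0.000076° × 111320 × cos 4.4434° = 0.000076 × 111320 × 0.9970 ≈ 8.43489 m.
Hypotenuse of the two orthogonal shifts: √(9.79616² + 8.43489²) = 12.9272 m.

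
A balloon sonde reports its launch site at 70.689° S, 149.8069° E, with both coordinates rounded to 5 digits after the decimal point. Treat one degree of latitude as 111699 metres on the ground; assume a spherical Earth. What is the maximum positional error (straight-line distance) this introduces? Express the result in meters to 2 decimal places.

0.59 meters

Rounding to 5 decimal places leaves each coordinate within ±5e-06° of the true value.
North–south component: 5e-06° × 111699 = 0.558495 m.
Longitude error → 5e-06 × 111699 × cos 70.689° = 5e-06 × 111699 × 0.3307 ≈ 0.184692 m.
Combining orthogonally: (0.558495² + 0.184692²)^½ ≈ 0.588241 m.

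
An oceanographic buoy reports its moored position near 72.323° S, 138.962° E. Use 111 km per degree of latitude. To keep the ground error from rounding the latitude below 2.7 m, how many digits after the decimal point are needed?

5 decimal places

One degree of latitude covers 111000 m.
With N decimal places the half-ulp bound is 0.5·10⁻ᴺ°, or 0.5·10⁻ᴺ × 111000 m on the ground.
Setting 55500 × 10⁻ᴺ ≤ 2.7 gives 10ᴺ ≥ 2.056e+04, i.e. N ≥ 4.31.
At 4 places the error can reach 5.55 m, but 5 places keeps it to 0.555 m.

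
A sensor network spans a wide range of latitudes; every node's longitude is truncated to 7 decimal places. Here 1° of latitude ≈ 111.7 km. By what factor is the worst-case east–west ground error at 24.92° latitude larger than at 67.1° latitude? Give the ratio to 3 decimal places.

2.331

Truncating at 7 decimal places can drop up to a full unit in the last place, so the longitude may be off by as much as 1e-07°.
At 24.92°: 1e-07° × 111700 × cos 24.92° = 1e-07 × 111700 × 0.9069 ≈ 0.01013 m.
Error at 67.1° = 1e-07° × 111700 × cos 67.1° ≈ 0.01117 × 0.3891 = 0.0043465 m.
Ratio: 0.01013 / 0.0043465 = cos 24.92° / cos 67.1° ≈ 2.3306.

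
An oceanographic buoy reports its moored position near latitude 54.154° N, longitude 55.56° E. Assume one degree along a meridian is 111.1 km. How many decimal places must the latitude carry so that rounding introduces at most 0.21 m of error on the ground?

6

One degree of latitude covers 111100 m.
N decimal places → at most half a unit in the last place, 0.5 × 10⁻ᴺ° = 111100/2 × 10⁻ᴺ m.
Setting 55550 × 10⁻ᴺ ≤ 0.21 gives 10ᴺ ≥ 2.645e+05, i.e. N ≥ 5.42.
N = 5 would give 0.555 m (too coarse); N = 6 gives 0.0555 m ≤ 0.21 m.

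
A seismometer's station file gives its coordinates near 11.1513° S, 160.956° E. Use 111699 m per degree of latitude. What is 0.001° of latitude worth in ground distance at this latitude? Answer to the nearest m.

0.001° × 111699 m/° = 111.699 m.

112 m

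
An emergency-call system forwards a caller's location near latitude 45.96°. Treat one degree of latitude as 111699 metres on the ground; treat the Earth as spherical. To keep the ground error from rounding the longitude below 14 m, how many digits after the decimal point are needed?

At 45.96° one degree of longitude covers 111699 × cos 45.96° ≈ 111699 × 0.6952 ≈ 77648.7 m.
Rounding to N decimal places gives at most 0.5 × 10⁻ᴺ degrees of error, i.e. 0.5 × 10⁻ᴺ × 77648.7 m.
Need 0.5 × 77648.7 × 10⁻ᴺ ≤ 14 → 10⁻ᴺ ≤ 3.606e-04, so N ≥ 3.44.
N = 3 would give 38.8 m (too coarse); N = 4 gives 3.88 m ≤ 14 m.

4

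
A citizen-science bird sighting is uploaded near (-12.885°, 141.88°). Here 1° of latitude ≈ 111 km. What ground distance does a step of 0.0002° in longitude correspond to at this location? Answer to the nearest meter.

0.0002° of longitude at 12.885° is 0.0002 × 111000 × cos 12.885° ≈ 0.0002 × 108205 = 21.641 m.

22 meters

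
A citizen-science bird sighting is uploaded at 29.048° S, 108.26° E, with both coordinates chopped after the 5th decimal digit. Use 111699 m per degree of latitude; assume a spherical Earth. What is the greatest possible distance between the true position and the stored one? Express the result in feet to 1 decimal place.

Truncating at 5 decimal places can drop up to a full unit in the last place, so each coordinate may be off by as much as 1e-05°.
N–S: 1e-05° × 111699 m/° = 1.11699 m.
Longitude error → 1e-05 × 111699 × cos 29.048° = 1e-05 × 111699 × 0.8742 ≈ 0.976487 m.
Combining orthogonally: (1.11699² + 0.976487²)^½ ≈ 1.48364 m.
In feet: 1.48364 m ÷ 0.3048 ≈ 4.8676 ft.

4.9 feet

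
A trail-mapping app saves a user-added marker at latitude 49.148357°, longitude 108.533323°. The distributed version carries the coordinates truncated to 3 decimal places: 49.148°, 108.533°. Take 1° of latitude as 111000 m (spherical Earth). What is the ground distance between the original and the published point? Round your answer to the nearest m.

46 m

Δlat = 49.148357 − 49.148 = +0.000357°; Δlon = 108.533323 − 108.533 = +0.000323°.
North–south shift: 0.000357 × 111000 = 39.627 m.
E–W at 49.148°: 0.000323° × 111000 × cos 49.148° = 0.000323 × 111000 × 0.6541 ≈ 23.4517 m.
Hypotenuse of the two orthogonal shifts: √(39.627² + 23.4517²) = 46.0465 m.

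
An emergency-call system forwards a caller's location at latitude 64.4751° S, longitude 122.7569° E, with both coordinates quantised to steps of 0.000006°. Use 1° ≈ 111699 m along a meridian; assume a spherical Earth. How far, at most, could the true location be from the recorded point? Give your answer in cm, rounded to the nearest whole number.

With a 0.000006° grid the true value lies within half a step, ±0.000006°/2 = ±3e-06°, of the stored one.
N–S: 3e-06° × 111699 m/° = 0.335097 m.
Longitude error → 3e-06 × 111699 × cos 64.4751° = 3e-06 × 111699 × 0.4309 ≈ 0.144394 m.
Worst case both components are at the extreme and orthogonal: √(0.335097² + 0.144394²) ≈ 0.364883 m.
That is 0.364883 m = 36.488 cm.

36 cm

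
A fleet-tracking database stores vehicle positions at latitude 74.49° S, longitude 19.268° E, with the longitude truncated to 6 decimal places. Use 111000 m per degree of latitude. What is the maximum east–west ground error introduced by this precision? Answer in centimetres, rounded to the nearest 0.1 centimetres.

3.0 centimetres

Truncating at 6 decimal places can drop up to a full unit in the last place, so the longitude may be off by as much as 1e-06°.
At latitude 74.49° a degree of longitude spans 111000 m × cos 74.49° = 111000 × 0.2674 ≈ 29682.1 m.
So at most 1e-06° × 29682.1 ≈ 0.0296821 m east–west.
That is 0.0296821 m = 2.9682 cm.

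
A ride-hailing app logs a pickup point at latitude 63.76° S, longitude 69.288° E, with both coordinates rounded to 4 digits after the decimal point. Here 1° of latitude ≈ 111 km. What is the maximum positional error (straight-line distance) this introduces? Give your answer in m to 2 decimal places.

Rounding to 4 decimal places leaves each coordinate within ±5e-05° of the true value.
Latitude error → 5e-05 × 111000 = 5.55 m along the meridian.
East–west component at 63.76°: 5e-05° × 111000 × cos 63.76° ≈ 5e-05 × 49076.7 ≈ 2.45383 m.
The two errors are perpendicular, so the maximum displacement is √(5.55² + 2.45383²) ≈ 6.06826 m.

6.07 m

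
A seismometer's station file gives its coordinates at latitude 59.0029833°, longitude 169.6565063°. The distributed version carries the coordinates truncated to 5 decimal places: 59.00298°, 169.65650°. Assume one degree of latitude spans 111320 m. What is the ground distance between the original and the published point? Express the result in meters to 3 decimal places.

0.515 meters

The latitude changed by +0.0000033° and the longitude by +0.0000063°.
North–south shift: 0.0000033 × 111320 = 0.367356 m.
East–west at this latitude: 0.0000063° × 111320 × cos 59.003° ≈ 0.0000063 × 57329.1 = 0.361173 m.
Distance: √(0.367356² + 0.361173²) ≈ 0.515166 m.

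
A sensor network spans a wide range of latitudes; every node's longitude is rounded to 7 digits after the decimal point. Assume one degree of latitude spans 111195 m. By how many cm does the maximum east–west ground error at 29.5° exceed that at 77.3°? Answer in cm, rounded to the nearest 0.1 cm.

0.4 cm

Rounding to 7 decimal places leaves the longitude within ±5e-08° of the true value.
At 29.5°: 5e-08° × 111195 × cos 29.5° = 5e-08 × 111195 × 0.8704 ≈ 0.004839 m.
Error at 77.3° = 5e-08° × 111195 × cos 77.3° ≈ 0.0055597 × 0.2198 = 0.0012223 m.
Difference: 0.004839 − 0.0012223 = 0.0036167 m.
That is 0.00361667 m = 0.36167 cm.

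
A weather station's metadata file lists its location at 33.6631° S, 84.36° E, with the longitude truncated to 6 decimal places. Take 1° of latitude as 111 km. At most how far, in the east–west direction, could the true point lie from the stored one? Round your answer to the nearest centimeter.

Truncating at 6 decimal places can drop up to a full unit in the last place, so the longitude may be off by as much as 1e-06°.
Parallels shrink by cos φ, so at 33.6631° a degree of longitude is 111000 × 0.8323 ≈ 92386.6 m.
So at most 1e-06° × 92386.6 ≈ 0.0923866 m east–west.
That is 0.0923866 m = 9.2387 cm.

9 centimeters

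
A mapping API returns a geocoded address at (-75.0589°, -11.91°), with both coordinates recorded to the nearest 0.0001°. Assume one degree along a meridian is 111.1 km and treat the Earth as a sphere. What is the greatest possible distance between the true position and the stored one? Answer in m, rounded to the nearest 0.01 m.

Rounding to 4 decimal places leaves each coordinate within ±5e-05° of the true value.
North–south component: 5e-05° × 111100 = 5.555 m.
East–west component at 75.0589°: 5e-05° × 111100 × cos 75.0589° ≈ 5e-05 × 28644.5 ≈ 1.43222 m.
The two errors are perpendicular, so the maximum displacement is √(5.555² + 1.43222²) ≈ 5.73666 m.

5.74 m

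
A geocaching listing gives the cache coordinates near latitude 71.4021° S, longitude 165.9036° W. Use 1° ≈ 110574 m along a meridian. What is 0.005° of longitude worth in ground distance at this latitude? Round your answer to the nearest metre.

0.005° of longitude at 71.4021° is 0.005 × 110574 × cos 71.4021° ≈ 0.005 × 35264.8 = 176.324 m.

176 metres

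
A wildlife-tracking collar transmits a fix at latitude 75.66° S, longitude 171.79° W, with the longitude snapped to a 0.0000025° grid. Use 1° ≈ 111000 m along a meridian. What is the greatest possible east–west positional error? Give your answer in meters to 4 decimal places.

0.0344 meters

With a 0.0000025° grid the true value lies within half a step, ±0.0000025°/2 = ±1.25e-06°, of the stored one.
Parallels shrink by cos φ, so at 75.66° a degree of longitude is 111000 × 0.2477 ≈ 27492 m.
So at most 1.25e-06° × 27492 ≈ 0.034365 m east–west.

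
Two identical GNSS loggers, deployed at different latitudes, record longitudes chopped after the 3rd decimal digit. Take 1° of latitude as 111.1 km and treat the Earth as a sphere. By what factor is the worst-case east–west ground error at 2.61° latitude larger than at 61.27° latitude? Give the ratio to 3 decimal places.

Truncating at 3 decimal places can drop up to a full unit in the last place, so the longitude may be off by as much as 0.001°.
At 2.61°: 0.001° × 111100 × cos 2.61° = 0.001 × 111100 × 0.9990 ≈ 110.98 m.
At 61.27°: 0.001° × 111100 × cos 61.27° = 0.001 × 111100 × 0.4807 ≈ 53.404 m.
The ratio reduces to cos 2.61° / cos 61.27° = 0.9990/0.4807 ≈ 2.0782.

2.078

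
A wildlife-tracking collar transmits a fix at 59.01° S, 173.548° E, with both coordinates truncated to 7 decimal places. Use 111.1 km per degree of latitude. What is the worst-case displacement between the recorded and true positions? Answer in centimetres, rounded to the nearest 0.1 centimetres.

1.2 centimetres

Truncating at 7 decimal places can drop up to a full unit in the last place, so each coordinate may be off by as much as 1e-07°.
North–south component: 1e-07° × 111100 = 0.01111 m.
East–west component at 59.01°: 1e-07° × 111100 × cos 59.01° ≈ 1e-07 × 57204.1 ≈ 0.00572041 m.
The two errors are perpendicular, so the maximum displacement is √(0.01111² + 0.00572041²) ≈ 0.0124962 m.
That is 0.0124962 m = 1.2496 cm.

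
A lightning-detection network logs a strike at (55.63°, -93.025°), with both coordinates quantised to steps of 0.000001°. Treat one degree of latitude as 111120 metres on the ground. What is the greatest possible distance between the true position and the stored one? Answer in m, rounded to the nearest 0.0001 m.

0.0638 m

With a 0.000001° grid the true value lies within half a step, ±0.000001°/2 = ±5e-07°, of the stored one.
N–S: 5e-07° × 111120 m/° = 0.05556 m.
E–W at 55.63°: 5e-07° × 111120 × cos 55.63° = 5e-07 × 111120 × 0.5645 ≈ 0.0313656 m.
Worst case both components are at the extreme and orthogonal: √(0.05556² + 0.0313656²) ≈ 0.0638021 m.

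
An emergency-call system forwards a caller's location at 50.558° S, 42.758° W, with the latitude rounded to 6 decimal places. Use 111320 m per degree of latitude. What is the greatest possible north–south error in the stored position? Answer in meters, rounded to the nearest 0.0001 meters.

Rounding to 6 decimal places leaves the latitude within ±5e-07° of the true value.
So the N–S error is at most 5e-07 × 111320 = 0.05566 m.

0.0557 meters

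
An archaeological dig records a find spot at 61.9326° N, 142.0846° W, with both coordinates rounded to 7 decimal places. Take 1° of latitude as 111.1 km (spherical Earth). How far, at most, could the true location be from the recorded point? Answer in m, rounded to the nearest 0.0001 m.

Rounding to 7 decimal places leaves each coordinate within ±5e-08° of the true value.
Latitude error → 5e-08 × 111100 = 0.005555 m along the meridian.
Longitude error → 5e-08 × 111100 × cos 61.9326° = 5e-08 × 111100 × 0.4705 ≈ 0.00261368 m.
The two errors are perpendicular, so the maximum displacement is √(0.005555² + 0.00261368²) ≈ 0.00613917 m.

0.0061 m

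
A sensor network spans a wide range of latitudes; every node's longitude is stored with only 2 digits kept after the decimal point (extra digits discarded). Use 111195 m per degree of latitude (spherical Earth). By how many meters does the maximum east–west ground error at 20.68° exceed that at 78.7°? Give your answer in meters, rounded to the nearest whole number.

Truncating at 2 decimal places can drop up to a full unit in the last place, so the longitude may be off by as much as 0.01°.
Error at 20.68° = 0.01° × 111195 × cos 20.68° ≈ 1112 × 0.9356 = 1040.3 m.
Error at 78.7° = 0.01° × 111195 × cos 78.7° ≈ 1112 × 0.1959 = 217.88 m.
Difference: 1040.3 − 217.88 = 822.42 m.

822 meters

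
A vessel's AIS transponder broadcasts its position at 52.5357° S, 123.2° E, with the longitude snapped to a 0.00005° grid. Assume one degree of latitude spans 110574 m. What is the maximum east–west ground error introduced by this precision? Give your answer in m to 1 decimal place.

With a 0.00005° grid the true value lies within half a step, ±0.00005°/2 = ±2.5e-05°, of the stored one.
At latitude 52.5357° a degree of longitude spans 110574 m × cos 52.5357° = 110574 × 0.6083 ≈ 67258.5 m.
So at most 2.5e-05° × 67258.5 ≈ 1.68146 m east–west.

1.7 m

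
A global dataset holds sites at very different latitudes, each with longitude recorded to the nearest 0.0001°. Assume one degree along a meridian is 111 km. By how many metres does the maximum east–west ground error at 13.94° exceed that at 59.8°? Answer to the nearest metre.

Rounding to 4 decimal places leaves the longitude within ±5e-05° of the true value.
At 13.94°: 5e-05° × 111000 × cos 13.94° = 5e-05 × 111000 × 0.9705 ≈ 5.3865 m.
At 59.8°: 5e-05° × 111000 × cos 59.8° = 5e-05 × 111000 × 0.5030 ≈ 2.7918 m.
So the lower-latitude error exceeds the higher by 5.3865 − 2.7918 = 2.5948 m.

3 metres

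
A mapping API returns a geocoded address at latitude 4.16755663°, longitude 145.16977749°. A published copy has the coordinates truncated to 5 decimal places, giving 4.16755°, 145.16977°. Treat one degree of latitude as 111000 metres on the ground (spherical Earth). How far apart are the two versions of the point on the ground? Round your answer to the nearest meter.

1 meters

Δlat = 4.16755663 − 4.16755 = +0.00000663°; Δlon = 145.16977749 − 145.16977 = +0.00000749°.
North–south shift: 0.00000663 × 111000 = 0.73593 m.
E–W at 4.16755°: 0.00000749° × 111000 × cos 4.16755° = 0.00000749 × 111000 × 0.9974 ≈ 0.829192 m.
Combined displacement = (0.73593² + 0.829192²)^½ ≈ 1.10867 m.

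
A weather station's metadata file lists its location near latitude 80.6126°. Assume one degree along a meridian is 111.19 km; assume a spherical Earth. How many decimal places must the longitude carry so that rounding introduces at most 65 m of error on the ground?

At 80.6126° one degree of longitude covers 111190 × cos 80.6126° ≈ 111190 × 0.1631 ≈ 18136.1 m.
N decimal places → at most half a unit in the last place, 0.5 × 10⁻ᴺ° = 18136.1/2 × 10⁻ᴺ m.
Need 0.5 × 18136.1 × 10⁻ᴺ ≤ 65 → 10⁻ᴺ ≤ 7.168e-03, so N ≥ 2.14.
So 3 decimal places suffice (9.07 m); 2 would allow up to 90.7 m.

3 decimal places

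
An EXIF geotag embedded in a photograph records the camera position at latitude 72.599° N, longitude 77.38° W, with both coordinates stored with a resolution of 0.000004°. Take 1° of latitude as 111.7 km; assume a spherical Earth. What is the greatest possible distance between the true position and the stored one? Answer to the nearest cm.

23 cm

With a 0.000004° grid the true value lies within half a step, ±0.000004°/2 = ±2e-06°, of the stored one.
North–south component: 2e-06° × 111700 = 0.2234 m.
Longitude error → 2e-06 × 111700 × cos 72.599° = 2e-06 × 111700 × 0.2991 ≈ 0.0668094 m.
Worst case both components are at the extreme and orthogonal: √(0.2234² + 0.0668094²) ≈ 0.233176 m.
That is 0.233176 m = 23.318 cm.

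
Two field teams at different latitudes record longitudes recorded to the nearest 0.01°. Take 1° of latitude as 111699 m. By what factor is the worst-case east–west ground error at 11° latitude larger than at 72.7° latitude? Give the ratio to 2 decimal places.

Rounding to 2 decimal places leaves the longitude within ±0.005° of the true value.
Error at 11° = 0.005° × 111699 × cos 11° ≈ 558.5 × 0.9816 = 548.23 m.
Error at 72.7° = 0.005° × 111699 × cos 72.7° ≈ 558.5 × 0.2974 = 166.08 m.
Ratio: 548.23 / 166.08 = cos 11° / cos 72.7° ≈ 3.3010.

3.30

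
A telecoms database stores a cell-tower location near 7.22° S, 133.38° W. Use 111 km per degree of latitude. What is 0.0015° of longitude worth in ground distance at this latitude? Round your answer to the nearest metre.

165 metres

0.0015° of longitude at 7.22° is 0.0015 × 111000 × cos 7.22° ≈ 0.0015 × 110120 = 165.18 m.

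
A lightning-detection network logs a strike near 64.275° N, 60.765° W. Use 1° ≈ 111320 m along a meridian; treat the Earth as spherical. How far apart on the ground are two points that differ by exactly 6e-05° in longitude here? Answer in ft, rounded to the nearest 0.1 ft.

9.5 ft

One degree of longitude here spans 111320 × cos 64.275° = 111320 × 0.4341 ≈ 48318.7 m; 6e-05° of that is 2.89912 m.
In feet: 2.89912 m ÷ 0.3048 ≈ 9.5116 ft.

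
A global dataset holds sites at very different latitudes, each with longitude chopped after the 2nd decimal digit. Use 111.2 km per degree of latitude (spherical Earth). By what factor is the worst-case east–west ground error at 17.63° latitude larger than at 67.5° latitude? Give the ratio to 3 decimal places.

Truncating at 2 decimal places can drop up to a full unit in the last place, so the longitude may be off by as much as 0.01°.
At 17.63°: 0.01° × 111200 × cos 17.63° = 0.01 × 111200 × 0.9530 ≈ 1059.8 m.
Error at 67.5° = 0.01° × 111200 × cos 67.5° ≈ 1112 × 0.3827 = 425.54 m.
The ratio reduces to cos 17.63° / cos 67.5° = 0.9530/0.3827 ≈ 2.4904.

2.490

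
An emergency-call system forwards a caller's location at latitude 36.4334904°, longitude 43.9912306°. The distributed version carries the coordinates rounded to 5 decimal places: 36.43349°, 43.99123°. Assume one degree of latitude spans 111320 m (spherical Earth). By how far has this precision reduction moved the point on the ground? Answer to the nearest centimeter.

Δlat = 36.4334904 − 36.43349 = +0.0000004°; Δlon = 43.9912306 − 43.99123 = +0.0000006°.
N–S: 0.0000004° × 111320 m/° = 0.044528 m.
East–west at this latitude: 0.0000006° × 111320 × cos 36.4335° ≈ 0.0000006 × 89562.1 = 0.0537373 m.
Combined displacement = (0.044528² + 0.0537373²)^½ ≈ 0.0697885 m.
That is 0.0697885 m = 6.9789 cm.

7 centimeters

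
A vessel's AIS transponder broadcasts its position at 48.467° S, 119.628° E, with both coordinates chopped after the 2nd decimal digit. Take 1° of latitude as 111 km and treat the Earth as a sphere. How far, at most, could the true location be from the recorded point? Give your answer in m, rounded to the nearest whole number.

1332 m

Truncating at 2 decimal places can drop up to a full unit in the last place, so each coordinate may be off by as much as 0.01°.
N–S: 0.01° × 111000 m/° = 1110 m.
Longitude error → 0.01 × 111000 × cos 48.467° = 0.01 × 111000 × 0.6631 ≈ 735.987 m.
The two errors are perpendicular, so the maximum displacement is √(1110² + 735.987²) ≈ 1331.83 m.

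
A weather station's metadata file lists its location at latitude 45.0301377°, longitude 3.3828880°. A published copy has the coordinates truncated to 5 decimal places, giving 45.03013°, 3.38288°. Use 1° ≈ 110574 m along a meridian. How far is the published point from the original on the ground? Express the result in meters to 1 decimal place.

1.1 meters

Δlat = 45.0301377 − 45.03013 = +0.0000077°; Δlon = 3.3828880 − 3.38288 = +0.0000080°.
N–S: 0.0000077° × 110574 m/° = 0.85142 m.
E–W at 45.0301°: 0.0000080° × 110574 × cos 45.0301° = 0.0000080 × 110574 × 0.7067 ≈ 0.625172 m.
Distance: √(0.85142² + 0.625172²) ≈ 1.05629 m.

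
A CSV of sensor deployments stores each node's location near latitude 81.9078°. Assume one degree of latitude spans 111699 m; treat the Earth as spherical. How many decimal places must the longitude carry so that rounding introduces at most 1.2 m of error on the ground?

4 decimal places

At 81.9078° one degree of longitude covers 111699 × cos 81.9078° ≈ 111699 × 0.1408 ≈ 15723.5 m.
With N decimal places the half-ulp bound is 0.5·10⁻ᴺ°, or 0.5·10⁻ᴺ × 15723.5 m on the ground.
Need 0.5 × 15723.5 × 10⁻ᴺ ≤ 1.2 → 10⁻ᴺ ≤ 1.526e-04, so N ≥ 3.82.
So 4 decimal places suffice (0.786 m); 3 would allow up to 7.86 m.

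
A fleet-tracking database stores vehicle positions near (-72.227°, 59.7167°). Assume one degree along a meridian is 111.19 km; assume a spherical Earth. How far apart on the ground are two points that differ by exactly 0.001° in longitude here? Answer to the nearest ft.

111 ft

One degree of longitude here spans 111190 × cos 72.227° = 111190 × 0.3052 ≈ 33940.4 m; 0.001° of that is 33.9404 m.
Converting: 33.9404 m × 3.2808 ft/m ≈ 111.35 ft.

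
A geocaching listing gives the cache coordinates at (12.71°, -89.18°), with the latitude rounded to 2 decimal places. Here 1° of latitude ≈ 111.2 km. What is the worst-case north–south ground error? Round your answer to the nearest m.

Rounding to 2 decimal places leaves the latitude within ±0.005° of the true value.
North–south distance: 0.005° × 111200 m/° = 556 m.

556 m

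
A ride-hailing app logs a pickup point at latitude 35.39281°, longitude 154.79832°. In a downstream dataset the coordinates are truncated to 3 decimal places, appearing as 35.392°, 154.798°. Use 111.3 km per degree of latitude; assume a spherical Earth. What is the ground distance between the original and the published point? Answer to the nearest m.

Δlat = 35.39281 − 35.392 = +0.00081°; Δlon = 154.79832 − 154.798 = +0.00032°.
N–S: 0.00081° × 111300 m/° = 90.153 m.
E–W at 35.392°: 0.00032° × 111300 × cos 35.392° = 0.00032 × 111300 × 0.8152 ≈ 29.0345 m.
Distance: √(90.153² + 29.0345²) ≈ 94.7131 m.

95 m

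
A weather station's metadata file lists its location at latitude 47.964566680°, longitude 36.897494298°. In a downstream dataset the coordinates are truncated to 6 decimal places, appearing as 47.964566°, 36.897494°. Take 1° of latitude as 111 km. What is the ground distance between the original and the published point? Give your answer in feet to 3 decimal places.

0.258 feet

The latitude changed by +0.000000680° and the longitude by +0.000000298°.
N–S: 0.000000680° × 111000 m/° = 0.07548 m.
East–west at this latitude: 0.000000298° × 111000 × cos 47.9646° ≈ 0.000000298 × 74324.5 = 0.0221487 m.
Combined displacement = (0.07548² + 0.0221487²)^½ ≈ 0.0786625 m.
Converting: 0.0786625 m × 3.2808 ft/m ≈ 0.25808 ft.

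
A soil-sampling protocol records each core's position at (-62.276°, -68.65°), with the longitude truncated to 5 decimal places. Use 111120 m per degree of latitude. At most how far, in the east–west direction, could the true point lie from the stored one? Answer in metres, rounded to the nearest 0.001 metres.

0.517 metres

Truncating at 5 decimal places can drop up to a full unit in the last place, so the longitude may be off by as much as 1e-05°.
Parallels shrink by cos φ, so at 62.276° a degree of longitude is 111120 × 0.4652 ≈ 51694.5 m.
So at most 1e-05° × 51694.5 ≈ 0.516945 m east–west.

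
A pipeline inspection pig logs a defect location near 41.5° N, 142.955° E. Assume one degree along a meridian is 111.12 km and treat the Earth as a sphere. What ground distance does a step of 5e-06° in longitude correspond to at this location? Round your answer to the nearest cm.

42 cm

One degree of longitude here spans 111120 × cos 41.5° = 111120 × 0.7490 ≈ 83224 m; 5e-06° of that is 0.41612 m.
That is 0.41612 m = 41.612 cm.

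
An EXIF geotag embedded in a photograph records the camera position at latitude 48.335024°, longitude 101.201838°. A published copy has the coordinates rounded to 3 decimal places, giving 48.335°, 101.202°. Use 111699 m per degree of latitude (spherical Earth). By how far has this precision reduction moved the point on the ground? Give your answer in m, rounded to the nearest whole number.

The latitude changed by +0.000024° and the longitude by -0.000162°.
North–south shift: 0.000024 × 111699 = 2.68078 m.
East–west at this latitude: -0.000162° × 111699 × cos 48.335° ≈ -0.000162 × 74254.6 = -12.0292 m.
Distance: √(2.68078² + 12.0292²) ≈ 12.3243 m.

12 m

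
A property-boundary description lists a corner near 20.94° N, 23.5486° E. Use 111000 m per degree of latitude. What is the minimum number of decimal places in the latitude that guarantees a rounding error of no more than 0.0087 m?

7

One degree of latitude covers 111000 m.
N decimal places → at most half a unit in the last place, 0.5 × 10⁻ᴺ° = 111000/2 × 10⁻ᴺ m.
Need 0.5 × 111000 × 10⁻ᴺ ≤ 0.0087 → 10⁻ᴺ ≤ 1.568e-07, so N ≥ 6.80.
At 6 places the error can reach 0.0555 m, but 7 places keeps it to 0.00555 m.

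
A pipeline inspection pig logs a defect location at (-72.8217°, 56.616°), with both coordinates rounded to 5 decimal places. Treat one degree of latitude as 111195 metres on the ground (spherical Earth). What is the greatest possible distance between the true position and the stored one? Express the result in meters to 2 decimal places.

Rounding to 5 decimal places leaves each coordinate within ±5e-06° of the true value.
N–S: 5e-06° × 111195 m/° = 0.555975 m.
Longitude error → 5e-06 × 111195 × cos 72.8217° = 5e-06 × 111195 × 0.2953 ≈ 0.164205 m.
Combining orthogonally: (0.555975² + 0.164205²)^½ ≈ 0.579717 m.

0.58 meters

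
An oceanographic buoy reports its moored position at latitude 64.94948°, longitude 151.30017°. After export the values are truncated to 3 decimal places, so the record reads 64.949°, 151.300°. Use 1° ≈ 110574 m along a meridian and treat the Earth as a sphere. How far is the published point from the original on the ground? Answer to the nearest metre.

Δlat = 64.94948 − 64.949 = +0.00048°; Δlon = 151.30017 − 151.300 = +0.00017°.
North–south shift: 0.00048 × 110574 = 53.0755 m.
E–W at 64.949°: 0.00017° × 110574 × cos 64.949° = 0.00017 × 110574 × 0.4234 ≈ 7.95936 m.
Hypotenuse of the two orthogonal shifts: √(53.0755² + 7.95936²) = 53.669 m.

54 metres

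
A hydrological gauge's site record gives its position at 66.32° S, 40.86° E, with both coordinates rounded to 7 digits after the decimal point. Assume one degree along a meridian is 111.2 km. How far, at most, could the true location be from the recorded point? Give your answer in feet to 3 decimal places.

0.020 feet

Rounding to 7 decimal places leaves each coordinate within ±5e-08° of the true value.
North–south component: 5e-08° × 111200 = 0.00556 m.
Longitude error → 5e-08 × 111200 × cos 66.32° = 5e-08 × 111200 × 0.4016 ≈ 0.00223305 m.
Combining orthogonally: (0.00556² + 0.00223305²)^½ ≈ 0.00599167 m.
Converting: 0.00599167 m × 3.2808 ft/m ≈ 0.019658 ft.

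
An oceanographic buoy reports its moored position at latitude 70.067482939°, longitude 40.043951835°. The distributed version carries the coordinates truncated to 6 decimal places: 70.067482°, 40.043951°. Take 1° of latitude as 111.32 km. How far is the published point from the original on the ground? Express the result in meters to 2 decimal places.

The latitude changed by +0.000000939° and the longitude by +0.000000835°.
North–south shift: 0.000000939 × 111320 = 0.104529 m.
E–W at 70.0675°: 0.000000835° × 111320 × cos 70.0675° = 0.000000835 × 111320 × 0.3409 ≈ 0.0316886 m.
Combined displacement = (0.104529² + 0.0316886²)^½ ≈ 0.109227 m.

0.11 meters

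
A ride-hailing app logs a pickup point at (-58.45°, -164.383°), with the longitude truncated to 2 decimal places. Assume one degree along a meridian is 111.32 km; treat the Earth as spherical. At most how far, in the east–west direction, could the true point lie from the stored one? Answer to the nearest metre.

Truncating at 2 decimal places can drop up to a full unit in the last place, so the longitude may be off by as much as 0.01°.
At latitude 58.45° a degree of longitude spans 111320 m × cos 58.45° = 111320 × 0.5232 ≈ 58247.3 m.
Maximum E–W displacement: 0.01 × 58247.3 = 582.473 m.

582 metres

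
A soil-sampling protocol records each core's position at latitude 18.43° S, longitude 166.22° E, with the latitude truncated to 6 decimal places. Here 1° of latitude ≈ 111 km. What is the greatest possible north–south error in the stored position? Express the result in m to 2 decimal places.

Truncating at 6 decimal places can drop up to a full unit in the last place, so the latitude may be off by as much as 1e-06°.
North–south distance: 1e-06° × 111000 m/° = 0.111 m.

0.11 m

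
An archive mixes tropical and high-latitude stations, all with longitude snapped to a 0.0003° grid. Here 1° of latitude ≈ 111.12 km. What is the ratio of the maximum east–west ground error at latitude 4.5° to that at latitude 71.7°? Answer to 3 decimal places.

3.175

With a 0.0003° grid the true value lies within half a step, ±0.0003°/2 = ±0.00015°, of the stored one.
Error at 4.5° = 0.00015° × 111120 × cos 4.5° ≈ 16.668 × 0.9969 = 16.617 m.
At 71.7°: 0.00015° × 111120 × cos 71.7° = 0.00015 × 111120 × 0.3140 ≈ 5.2336 m.
The ratio reduces to cos 4.5° / cos 71.7° = 0.9969/0.3140 ≈ 3.1750.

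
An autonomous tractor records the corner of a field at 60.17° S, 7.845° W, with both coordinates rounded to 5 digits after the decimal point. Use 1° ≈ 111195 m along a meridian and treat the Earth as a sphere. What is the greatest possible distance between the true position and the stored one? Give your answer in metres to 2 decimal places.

0.62 metres

Rounding to 5 decimal places leaves each coordinate within ±5e-06° of the true value.
N–S: 5e-06° × 111195 m/° = 0.555975 m.
East–west component at 60.17°: 5e-06° × 111195 × cos 60.17° ≈ 5e-06 × 55311.5 ≈ 0.276558 m.
Combining orthogonally: (0.555975² + 0.276558²)^½ ≈ 0.620961 m.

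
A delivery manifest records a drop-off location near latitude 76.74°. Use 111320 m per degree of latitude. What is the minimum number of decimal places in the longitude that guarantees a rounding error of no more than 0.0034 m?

7

At 76.74° one degree of longitude covers 111320 × cos 76.74° ≈ 111320 × 0.2294 ≈ 25533.5 m.
N decimal places → at most half a unit in the last place, 0.5 × 10⁻ᴺ° = 25533.5/2 × 10⁻ᴺ m.
Need 0.5 × 25533.5 × 10⁻ᴺ ≤ 0.0034 → 10⁻ᴺ ≤ 2.663e-07, so N ≥ 6.57.
At 6 places the error can reach 0.0128 m, but 7 places keeps it to 0.00128 m.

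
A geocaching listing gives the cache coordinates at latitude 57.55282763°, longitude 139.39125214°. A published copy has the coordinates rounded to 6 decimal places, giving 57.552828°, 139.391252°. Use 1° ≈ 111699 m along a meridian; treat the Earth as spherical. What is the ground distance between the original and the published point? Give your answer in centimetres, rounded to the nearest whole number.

4 centimetres

Δlat = 57.55282763 − 57.552828 = -0.00000037°; Δlon = 139.39125214 − 139.391252 = +0.00000014°.
North–south shift: -0.00000037 × 111699 = -0.0413286 m.
East–west at this latitude: 0.00000014° × 111699 × cos 57.5528° ≈ 0.00000014 × 59928.9 = 0.00839005 m.
Hypotenuse of the two orthogonal shifts: √(0.0413286² + 0.00839005²) = 0.0421717 m.
That is 0.0421717 m = 4.2172 cm.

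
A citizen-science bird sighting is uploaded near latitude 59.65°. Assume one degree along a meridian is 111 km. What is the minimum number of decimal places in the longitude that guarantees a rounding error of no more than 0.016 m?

At 59.65° one degree of longitude covers 111000 × cos 59.65° ≈ 111000 × 0.5053 ≈ 56086.2 m.
Rounding to N decimal places gives at most 0.5 × 10⁻ᴺ degrees of error, i.e. 0.5 × 10⁻ᴺ × 56086.2 m.
Setting 28043.1 × 10⁻ᴺ ≤ 0.016 gives 10ᴺ ≥ 1.753e+06, i.e. N ≥ 6.24.
So 7 decimal places suffice (0.0028 m); 6 would allow up to 0.028 m.

7 decimal places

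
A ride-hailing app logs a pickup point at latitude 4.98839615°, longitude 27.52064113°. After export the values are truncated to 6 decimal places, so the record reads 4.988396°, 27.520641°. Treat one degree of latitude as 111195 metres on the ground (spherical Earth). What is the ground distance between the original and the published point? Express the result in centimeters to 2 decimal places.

The latitude changed by +0.00000015° and the longitude by +0.00000013°.
North–south shift: 0.00000015 × 111195 = 0.0166792 m.
East–west at this latitude: 0.00000013° × 111195 × cos 4.9884° ≈ 0.00000013 × 110774 = 0.0144006 m.
Hypotenuse of the two orthogonal shifts: √(0.0166792² + 0.0144006²) = 0.0220358 m.
That is 0.0220358 m = 2.2036 cm.

2.20 centimeters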